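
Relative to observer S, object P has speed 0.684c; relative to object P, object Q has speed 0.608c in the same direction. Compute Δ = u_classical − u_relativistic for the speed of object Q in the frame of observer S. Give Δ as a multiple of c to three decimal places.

Galilean: u_cl = 0.608 + 0.684 = 1.2920.
Relativistic: u_rel = (0.608 + 0.684) / (1 + 0.608·0.684) = 1.2920/1.4159 = 0.9125.
Δ = 1.2920 − 0.9125 = 0.3795.
(The classical prediction exceeds c; the relativistic result does not.)

Δ = 0.379c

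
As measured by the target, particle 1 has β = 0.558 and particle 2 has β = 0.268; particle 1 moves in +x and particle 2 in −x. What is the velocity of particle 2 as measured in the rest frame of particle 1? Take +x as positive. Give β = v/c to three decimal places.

β = -0.719

β_A = 0.558, β_B = -0.268.
Transform to A's frame with the inverse velocity-addition law: u' = (u − v)/(1 − uv/c²), taking u = β_B and v = β_A.
u' = (-0.268 − 0.558) / (1 − (0.558)(-0.268)) = -0.8260/1.1495 = -0.7185.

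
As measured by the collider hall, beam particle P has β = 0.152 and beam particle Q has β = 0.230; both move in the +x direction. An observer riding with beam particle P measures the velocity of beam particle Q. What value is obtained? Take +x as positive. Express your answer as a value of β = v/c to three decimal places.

β = +0.081

β_A = 0.152, β_B = 0.230.
Transform to A's frame with the inverse velocity-addition law: u' = (u − v)/(1 − uv/c²), taking u = β_B and v = β_A.
u' = (0.230 − 0.152) / (1 − (0.152)(0.230)) = 0.0780/0.9650 = 0.0808.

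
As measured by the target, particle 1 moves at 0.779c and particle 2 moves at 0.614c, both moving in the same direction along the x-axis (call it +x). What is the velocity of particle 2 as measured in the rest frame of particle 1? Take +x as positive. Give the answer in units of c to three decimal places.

β_A = 0.779, β_B = 0.614.
Transform to A's frame with the inverse velocity-addition law: u' = (u − v)/(1 − uv/c²), taking u = β_B and v = β_A.
u' = (0.614 − 0.779) / (1 − (0.779)(0.614)) = -0.1650/0.5217 = -0.3163.

-0.316c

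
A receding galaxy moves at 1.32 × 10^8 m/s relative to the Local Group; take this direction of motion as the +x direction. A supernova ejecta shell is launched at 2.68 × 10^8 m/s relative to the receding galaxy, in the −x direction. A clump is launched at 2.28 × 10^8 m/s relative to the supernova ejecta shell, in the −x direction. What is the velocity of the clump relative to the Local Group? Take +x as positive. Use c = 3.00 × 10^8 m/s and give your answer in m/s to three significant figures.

-2.88 × 10^8 m/s

Apply u = (u' + v)/(1 + u'v/c²) successively, working outward toward the Local Group.
(Dividing each given speed by c = 3.00 × 10^8 m/s to work in units of c.)
Start: velocity of the receding galaxy relative to the Local Group = 0.4400c.
Compose with the supernova ejecta shell (u' = -0.893 in the receding galaxy frame): u_1 = (-0.893 + 0.440) / (1 + (-0.893)·0.440) = -0.4533/0.6069 = -0.7469.
Compose with the clump (u' = -0.760 in the supernova ejecta shell frame): u_2 = (-0.760 + (-0.747)) / (1 + (-0.760)·(-0.747)) = -1.5069/1.5677 = -0.9613.
So u = -0.9613 × 3.00 × 10^8 m/s.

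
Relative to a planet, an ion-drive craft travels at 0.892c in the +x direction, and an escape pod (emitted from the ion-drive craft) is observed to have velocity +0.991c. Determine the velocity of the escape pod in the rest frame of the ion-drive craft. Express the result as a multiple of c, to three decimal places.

+0.853c

Invert the composition law: u' = (u − v)/(1 − uv/c²).
u' = (0.991 − 0.892) / (1 − (0.991)(0.892)) = 0.0990/0.1160 = 0.8532.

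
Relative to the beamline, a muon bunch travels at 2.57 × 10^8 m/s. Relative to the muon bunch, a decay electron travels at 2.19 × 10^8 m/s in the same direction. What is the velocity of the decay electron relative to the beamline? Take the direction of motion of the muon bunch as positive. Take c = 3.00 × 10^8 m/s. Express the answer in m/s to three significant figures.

2.93 × 10^8 m/s

In units of c (dividing by 3.00 × 10^8 m/s): v = 0.857, u' = 0.730.
u = (u' + v)/(1 + u'v/c²):
u = (0.730 + 0.857) / (1 + 0.730·0.857) = 1.5867/1.6254 = 0.9762
Converting back: u = 0.9762 × 3.00 × 10^8 m/s.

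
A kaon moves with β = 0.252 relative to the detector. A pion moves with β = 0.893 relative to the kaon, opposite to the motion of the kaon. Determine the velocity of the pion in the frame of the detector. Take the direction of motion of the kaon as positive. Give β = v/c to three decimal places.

With v = 0.252 and u' = -0.893 (in units of c),
u = (u' + v)/(1 + u'v/c²):
u = (-0.893 + 0.252) / (1 + (-0.893)·0.252) = -0.6410/0.7750 = -0.8271
(Galilean addition would give -0.641c.)

β = -0.827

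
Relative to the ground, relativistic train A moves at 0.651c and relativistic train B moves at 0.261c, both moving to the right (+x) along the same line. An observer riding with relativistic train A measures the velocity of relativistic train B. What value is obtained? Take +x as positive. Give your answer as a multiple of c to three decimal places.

β_A = 0.651, β_B = 0.261.
Transform to A's frame with the inverse velocity-addition law: u' = (u − v)/(1 − uv/c²), taking u = β_B and v = β_A.
u' = (0.261 − 0.651) / (1 − (0.651)(0.261)) = -0.3900/0.8301 = -0.4698.

-0.470c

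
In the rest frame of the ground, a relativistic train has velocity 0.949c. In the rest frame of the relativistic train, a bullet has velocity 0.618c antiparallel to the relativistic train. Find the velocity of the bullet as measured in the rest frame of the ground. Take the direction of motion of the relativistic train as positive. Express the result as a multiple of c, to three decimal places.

+0.800c

With v = 0.949 and u' = -0.618 (in units of c),
u = (u' + v)/(1 + u'v/c²):
u = (-0.618 + 0.949) / (1 + (-0.618)·0.949) = 0.3310/0.4135 = 0.8004
(Galilean addition would give +0.331c.)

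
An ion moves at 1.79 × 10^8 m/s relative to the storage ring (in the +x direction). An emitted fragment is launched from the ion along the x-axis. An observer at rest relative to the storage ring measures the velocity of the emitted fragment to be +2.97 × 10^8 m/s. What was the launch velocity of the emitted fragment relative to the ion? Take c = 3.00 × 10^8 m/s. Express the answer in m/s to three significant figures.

+2.88 × 10^8 m/s

v = 0.597c, u = 0.990c.
Invert the composition law: u' = (u − v)/(1 − uv/c²).
u' = (0.990 − 0.597) / (1 − (0.990)(0.597)) = 0.3933/0.4093 = 0.9610.
u' = 0.9610 × 3.00 × 10^8 m/s.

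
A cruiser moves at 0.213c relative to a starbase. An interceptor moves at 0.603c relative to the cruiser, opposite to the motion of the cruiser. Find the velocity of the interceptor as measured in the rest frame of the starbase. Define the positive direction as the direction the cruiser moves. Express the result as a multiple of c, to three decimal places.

With v = 0.213 and u' = -0.603 (in units of c),
u = (u' + v)/(1 + u'v/c²):
u = (-0.603 + 0.213) / (1 + (-0.603)·0.213) = -0.3900/0.8716 = -0.4475
(Galilean addition would give -0.390c.)

-0.447c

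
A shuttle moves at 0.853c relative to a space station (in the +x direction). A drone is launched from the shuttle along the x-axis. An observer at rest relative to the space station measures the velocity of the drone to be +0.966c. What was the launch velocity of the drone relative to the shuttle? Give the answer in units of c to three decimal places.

Invert the composition law: u' = (u − v)/(1 − uv/c²).
u' = (0.966 − 0.853) / (1 − (0.966)(0.853)) = 0.1130/0.1760 = 0.6420.

+0.642c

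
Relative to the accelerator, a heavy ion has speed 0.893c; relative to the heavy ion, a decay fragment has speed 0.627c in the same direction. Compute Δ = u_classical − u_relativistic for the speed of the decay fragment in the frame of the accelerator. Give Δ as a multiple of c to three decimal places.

Δ = 0.546c

Galilean: u_cl = 0.627 + 0.893 = 1.5200.
Relativistic: u_rel = (0.627 + 0.893) / (1 + 0.627·0.893) = 1.5200/1.5599 = 0.9744.
Δ = 1.5200 − 0.9744 = 0.5456.
(The classical prediction exceeds c; the relativistic result does not.)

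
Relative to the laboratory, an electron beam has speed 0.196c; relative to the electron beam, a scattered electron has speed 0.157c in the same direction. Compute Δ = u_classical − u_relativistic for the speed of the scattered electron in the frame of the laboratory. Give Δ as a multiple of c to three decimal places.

Galilean: u_cl = 0.157 + 0.196 = 0.3530.
Relativistic: u_rel = (0.157 + 0.196) / (1 + 0.157·0.196) = 0.3530/1.0308 = 0.3425.
Δ = 0.3530 − 0.3425 = 0.0105.

Δ = 0.011c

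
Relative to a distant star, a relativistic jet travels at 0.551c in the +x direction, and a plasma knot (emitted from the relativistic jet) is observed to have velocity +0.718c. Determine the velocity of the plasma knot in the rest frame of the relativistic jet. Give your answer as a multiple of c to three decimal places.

+0.276c

Invert the composition law: u' = (u − v)/(1 − uv/c²).
u' = (0.718 − 0.551) / (1 − (0.718)(0.551)) = 0.1670/0.6044 = 0.2763.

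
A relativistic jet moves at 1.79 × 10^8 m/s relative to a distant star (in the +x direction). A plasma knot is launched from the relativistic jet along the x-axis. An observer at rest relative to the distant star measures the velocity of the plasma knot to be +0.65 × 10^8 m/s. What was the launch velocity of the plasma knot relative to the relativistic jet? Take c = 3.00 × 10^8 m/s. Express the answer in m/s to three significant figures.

v = 0.597c, u = 0.217c.
Invert the composition law: u' = (u − v)/(1 − uv/c²).
u' = (0.217 − 0.597) / (1 − (0.217)(0.597)) = -0.3800/0.8707 = -0.4364.
u' = -0.4364 × 3.00 × 10^8 m/s.

-1.31 × 10^8 m/s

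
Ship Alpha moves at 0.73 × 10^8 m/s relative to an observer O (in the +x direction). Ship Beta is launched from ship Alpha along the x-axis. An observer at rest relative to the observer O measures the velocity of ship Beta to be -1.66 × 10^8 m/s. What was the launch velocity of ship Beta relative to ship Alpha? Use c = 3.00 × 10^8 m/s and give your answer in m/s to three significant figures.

v = 0.243c, u = -0.553c.
Invert the composition law: u' = (u − v)/(1 − uv/c²).
u' = (-0.553 − 0.243) / (1 − (-0.553)(0.243)) = -0.7967/1.1346 = -0.7021.
u' = -0.7021 × 3.00 × 10^8 m/s.

-2.11 × 10^8 m/s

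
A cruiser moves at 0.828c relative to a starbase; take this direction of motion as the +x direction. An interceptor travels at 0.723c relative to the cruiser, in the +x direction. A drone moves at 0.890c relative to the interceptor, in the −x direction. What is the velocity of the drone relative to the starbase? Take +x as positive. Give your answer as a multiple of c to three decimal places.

+0.587c

Apply u = (u' + v)/(1 + u'v/c²) successively, working outward toward the starbase.
Start: velocity of the cruiser relative to the starbase = 0.8280c.
Compose with the interceptor (u' = 0.723 in the cruiser frame): u_1 = (0.723 + 0.828) / (1 + 0.723·0.828) = 1.5510/1.5986 = 0.9702.
Compose with the drone (u' = -0.890 in the interceptor frame): u_2 = (-0.890 + 0.970) / (1 + (-0.890)·0.970) = 0.0802/0.1365 = 0.5874.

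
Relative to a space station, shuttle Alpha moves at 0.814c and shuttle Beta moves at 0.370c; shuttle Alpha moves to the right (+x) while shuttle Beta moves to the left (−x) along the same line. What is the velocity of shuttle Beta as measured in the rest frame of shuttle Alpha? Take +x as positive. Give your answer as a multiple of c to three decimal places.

β_A = 0.814, β_B = -0.370.
Transform to A's frame with the inverse velocity-addition law: u' = (u − v)/(1 − uv/c²), taking u = β_B and v = β_A.
u' = (-0.370 − 0.814) / (1 − (0.814)(-0.370)) = -1.1840/1.3012 = -0.9099.

-0.910c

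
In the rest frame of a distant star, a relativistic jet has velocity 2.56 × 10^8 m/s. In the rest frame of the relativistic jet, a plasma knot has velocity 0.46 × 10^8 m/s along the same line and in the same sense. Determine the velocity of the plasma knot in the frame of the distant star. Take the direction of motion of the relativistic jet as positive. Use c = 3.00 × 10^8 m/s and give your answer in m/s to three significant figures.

2.67 × 10^8 m/s

In units of c (dividing by 3.00 × 10^8 m/s): v = 0.853, u' = 0.153.
u = (u' + v)/(1 + u'v/c²):
u = (0.153 + 0.853) / (1 + 0.153·0.853) = 1.0067/1.1308 = 0.8902
Converting back: u = 0.8902 × 3.00 × 10^8 m/s.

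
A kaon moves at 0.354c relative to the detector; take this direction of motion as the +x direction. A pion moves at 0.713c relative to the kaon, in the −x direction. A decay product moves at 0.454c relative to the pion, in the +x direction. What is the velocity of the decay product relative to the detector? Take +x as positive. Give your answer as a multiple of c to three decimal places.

Apply u = (u' + v)/(1 + u'v/c²) successively, working outward toward the detector.
Start: velocity of the kaon relative to the detector = 0.3540c.
Compose with the pion (u' = -0.713 in the kaon frame): u_1 = (-0.713 + 0.354) / (1 + (-0.713)·0.354) = -0.3590/0.7476 = -0.4802.
Compose with the decay product (u' = 0.454 in the pion frame): u_2 = (0.454 + (-0.480)) / (1 + 0.454·(-0.480)) = -0.0262/0.7820 = -0.0335.

-0.034c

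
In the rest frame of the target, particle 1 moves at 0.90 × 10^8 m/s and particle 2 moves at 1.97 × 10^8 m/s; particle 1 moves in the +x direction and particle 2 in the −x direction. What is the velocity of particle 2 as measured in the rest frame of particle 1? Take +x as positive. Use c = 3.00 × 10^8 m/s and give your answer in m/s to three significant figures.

-2.40 × 10^8 m/s

β_A = 0.300, β_B = -0.657 (dividing each by c = 3.00 × 10^8 m/s).
Transform to A's frame with the inverse velocity-addition law: u' = (u − v)/(1 − uv/c²), taking u = β_B and v = β_A.
u' = (-0.657 − 0.300) / (1 − (0.300)(-0.657)) = -0.9567/1.1970 = -0.7992.
u' = -0.7992 × 3.00 × 10^8 m/s.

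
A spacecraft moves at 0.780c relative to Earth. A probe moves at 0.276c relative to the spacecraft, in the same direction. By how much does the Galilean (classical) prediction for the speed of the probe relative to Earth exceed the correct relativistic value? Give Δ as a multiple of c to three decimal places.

Δ = 0.187c

Galilean: u_cl = 0.276 + 0.780 = 1.0560.
Relativistic: u_rel = (0.276 + 0.780) / (1 + 0.276·0.780) = 1.0560/1.2153 = 0.8689.
Δ = 1.0560 − 0.8689 = 0.1871.
(The classical prediction exceeds c; the relativistic result does not.)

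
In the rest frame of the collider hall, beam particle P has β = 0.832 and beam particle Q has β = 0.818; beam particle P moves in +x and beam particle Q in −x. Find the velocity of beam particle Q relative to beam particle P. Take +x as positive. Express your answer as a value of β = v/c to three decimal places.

β = -0.982

β_A = 0.832, β_B = -0.818.
Transform to A's frame with the inverse velocity-addition law: u' = (u − v)/(1 − uv/c²), taking u = β_B and v = β_A.
u' = (-0.818 − 0.832) / (1 − (0.832)(-0.818)) = -1.6500/1.6806 = -0.9818.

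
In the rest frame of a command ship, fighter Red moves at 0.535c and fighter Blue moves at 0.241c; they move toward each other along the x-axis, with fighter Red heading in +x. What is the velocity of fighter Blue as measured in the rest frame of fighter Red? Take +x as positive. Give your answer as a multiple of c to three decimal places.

-0.687c

β_A = 0.535, β_B = -0.241.
Transform to A's frame with the inverse velocity-addition law: u' = (u − v)/(1 − uv/c²), taking u = β_B and v = β_A.
u' = (-0.241 − 0.535) / (1 − (0.535)(-0.241)) = -0.7760/1.1289 = -0.6874.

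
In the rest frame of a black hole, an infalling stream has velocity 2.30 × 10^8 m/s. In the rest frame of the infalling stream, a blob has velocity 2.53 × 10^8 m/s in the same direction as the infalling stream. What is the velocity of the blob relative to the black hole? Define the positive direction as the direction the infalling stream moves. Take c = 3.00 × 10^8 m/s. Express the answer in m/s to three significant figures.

In units of c (dividing by 3.00 × 10^8 m/s): v = 0.767, u' = 0.843.
u = (u' + v)/(1 + u'v/c²):
u = (0.843 + 0.767) / (1 + 0.843·0.767) = 1.6100/1.6466 = 0.9778
Converting back: u = 0.9778 × 3.00 × 10^8 m/s.

2.93 × 10^8 m/s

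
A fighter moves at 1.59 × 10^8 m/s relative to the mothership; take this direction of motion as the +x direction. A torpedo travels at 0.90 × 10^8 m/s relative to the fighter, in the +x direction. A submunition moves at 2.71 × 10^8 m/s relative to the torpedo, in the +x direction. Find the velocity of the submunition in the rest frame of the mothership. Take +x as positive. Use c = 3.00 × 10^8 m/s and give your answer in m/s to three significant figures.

Apply u = (u' + v)/(1 + u'v/c²) successively, working outward toward the mothership.
(Dividing each given speed by c = 3.00 × 10^8 m/s to work in units of c.)
Start: velocity of the fighter relative to the mothership = 0.5300c.
Compose with the torpedo (u' = 0.300 in the fighter frame): u_1 = (0.300 + 0.530) / (1 + 0.300·0.530) = 0.8300/1.1590 = 0.7161.
Compose with the submunition (u' = 0.903 in the torpedo frame): u_2 = (0.903 + 0.716) / (1 + 0.903·0.716) = 1.6195/1.6469 = 0.9833.
So u = 0.9833 × 3.00 × 10^8 m/s.

2.95 × 10^8 m/s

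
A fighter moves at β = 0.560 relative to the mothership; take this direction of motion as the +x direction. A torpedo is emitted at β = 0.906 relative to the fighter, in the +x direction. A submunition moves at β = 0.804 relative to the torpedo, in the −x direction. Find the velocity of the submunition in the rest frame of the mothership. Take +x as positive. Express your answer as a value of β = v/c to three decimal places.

β = +0.773

Apply u = (u' + v)/(1 + u'v/c²) successively, working outward toward the mothership.
Start: velocity of the fighter relative to the mothership = 0.5600c.
Compose with the torpedo (u' = 0.906 in the fighter frame): u_1 = (0.906 + 0.560) / (1 + 0.906·0.560) = 1.4660/1.5074 = 0.9726.
Compose with the submunition (u' = -0.804 in the torpedo frame): u_2 = (-0.804 + 0.973) / (1 + (-0.804)·0.973) = 0.1686/0.2181 = 0.7730.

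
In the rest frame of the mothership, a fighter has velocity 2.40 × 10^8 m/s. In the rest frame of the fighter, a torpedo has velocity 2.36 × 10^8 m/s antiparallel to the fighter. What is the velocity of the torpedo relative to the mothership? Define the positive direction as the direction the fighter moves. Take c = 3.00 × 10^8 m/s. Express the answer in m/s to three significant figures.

In units of c (dividing by 3.00 × 10^8 m/s): v = 0.800, u' = -0.787.
u = (u' + v)/(1 + u'v/c²):
u = (-0.787 + 0.800) / (1 + (-0.787)·0.800) = 0.0133/0.3707 = 0.0360
Converting back: u = 0.0360 × 3.00 × 10^8 m/s.

+1.08 × 10^7 m/s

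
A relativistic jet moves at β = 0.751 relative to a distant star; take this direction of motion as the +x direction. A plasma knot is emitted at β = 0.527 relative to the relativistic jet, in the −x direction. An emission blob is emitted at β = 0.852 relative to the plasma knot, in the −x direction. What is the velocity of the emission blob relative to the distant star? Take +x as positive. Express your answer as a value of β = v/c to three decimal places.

β = -0.703

Apply u = (u' + v)/(1 + u'v/c²) successively, working outward toward the distant star.
Start: velocity of the relativistic jet relative to the distant star = 0.7510c.
Compose with the plasma knot (u' = -0.527 in the relativistic jet frame): u_1 = (-0.527 + 0.751) / (1 + (-0.527)·0.751) = 0.2240/0.6042 = 0.3707.
Compose with the emission blob (u' = -0.852 in the plasma knot frame): u_2 = (-0.852 + 0.371) / (1 + (-0.852)·0.371) = -0.4813/0.6841 = -0.7035.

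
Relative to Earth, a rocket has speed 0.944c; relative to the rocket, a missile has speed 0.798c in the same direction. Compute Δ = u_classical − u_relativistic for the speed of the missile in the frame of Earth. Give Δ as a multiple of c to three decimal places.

Galilean: u_cl = 0.798 + 0.944 = 1.7420.
Relativistic: u_rel = (0.798 + 0.944) / (1 + 0.798·0.944) = 1.7420/1.7533 = 0.9935.
Δ = 1.7420 − 0.9935 = 0.7485.
(The classical prediction exceeds c; the relativistic result does not.)

Δ = 0.748c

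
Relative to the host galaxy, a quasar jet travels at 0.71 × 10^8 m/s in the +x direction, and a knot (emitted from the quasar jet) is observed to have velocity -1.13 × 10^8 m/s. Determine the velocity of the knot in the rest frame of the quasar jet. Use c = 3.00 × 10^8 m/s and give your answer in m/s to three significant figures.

-1.69 × 10^8 m/s

v = 0.237c, u = -0.377c.
Invert the composition law: u' = (u − v)/(1 − uv/c²).
u' = (-0.377 − 0.237) / (1 − (-0.377)(0.237)) = -0.6133/1.0891 = -0.5631.
u' = -0.5631 × 3.00 × 10^8 m/s.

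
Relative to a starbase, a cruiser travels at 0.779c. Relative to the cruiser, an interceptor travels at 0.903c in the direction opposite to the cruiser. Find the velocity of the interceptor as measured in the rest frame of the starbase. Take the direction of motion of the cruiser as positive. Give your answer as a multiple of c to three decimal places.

With v = 0.779 and u' = -0.903 (in units of c),
u = (u' + v)/(1 + u'v/c²):
u = (-0.903 + 0.779) / (1 + (-0.903)·0.779) = -0.1240/0.2966 = -0.4181
(Galilean addition would give -0.124c.)

-0.418c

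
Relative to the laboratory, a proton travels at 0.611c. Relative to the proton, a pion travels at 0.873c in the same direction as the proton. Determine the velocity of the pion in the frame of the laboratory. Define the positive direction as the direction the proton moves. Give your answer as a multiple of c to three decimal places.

0.968c

With v = 0.611 and u' = 0.873 (in units of c),
u = (u' + v)/(1 + u'v/c²):
u = (0.873 + 0.611) / (1 + 0.873·0.611) = 1.4840/1.5334 = 0.9678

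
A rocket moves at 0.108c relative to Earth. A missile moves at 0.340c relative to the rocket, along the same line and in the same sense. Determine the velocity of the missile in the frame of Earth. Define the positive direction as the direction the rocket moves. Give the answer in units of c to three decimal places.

With v = 0.108 and u' = 0.340 (in units of c),
u = (u' + v)/(1 + u'v/c²):
u = (0.340 + 0.108) / (1 + 0.340·0.108) = 0.4480/1.0367 = 0.4321

0.432c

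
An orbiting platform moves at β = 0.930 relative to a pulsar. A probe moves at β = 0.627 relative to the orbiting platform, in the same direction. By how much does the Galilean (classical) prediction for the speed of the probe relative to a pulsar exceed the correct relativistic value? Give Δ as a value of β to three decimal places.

Galilean: u_cl = 0.627 + 0.930 = 1.5570.
Relativistic: u_rel = (0.627 + 0.930) / (1 + 0.627·0.930) = 1.5570/1.5831 = 0.9835.
Δ = 1.5570 − 0.9835 = 0.5735.
(The classical prediction exceeds c; the relativistic result does not.)

Δ = 0.573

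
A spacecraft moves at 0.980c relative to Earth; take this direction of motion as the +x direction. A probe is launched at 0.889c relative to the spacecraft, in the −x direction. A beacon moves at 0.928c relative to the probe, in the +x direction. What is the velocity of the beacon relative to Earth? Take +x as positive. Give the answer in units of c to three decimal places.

+0.987c

Apply u = (u' + v)/(1 + u'v/c²) successively, working outward toward Earth.
Start: velocity of the spacecraft relative to Earth = 0.9800c.
Compose with the probe (u' = -0.889 in the spacecraft frame): u_1 = (-0.889 + 0.980) / (1 + (-0.889)·0.980) = 0.0910/0.1288 = 0.7066.
Compose with the beacon (u' = 0.928 in the probe frame): u_2 = (0.928 + 0.707) / (1 + 0.928·0.707) = 1.6346/1.6558 = 0.9872.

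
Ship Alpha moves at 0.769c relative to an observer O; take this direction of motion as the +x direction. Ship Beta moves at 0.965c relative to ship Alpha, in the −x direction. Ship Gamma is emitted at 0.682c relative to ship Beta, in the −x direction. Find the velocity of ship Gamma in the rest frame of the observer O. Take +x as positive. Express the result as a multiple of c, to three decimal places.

Apply u = (u' + v)/(1 + u'v/c²) successively, working outward toward the observer O.
Start: velocity of ship Alpha relative to the observer O = 0.7690c.
Compose with ship Beta (u' = -0.965 in ship Alpha frame): u_1 = (-0.965 + 0.769) / (1 + (-0.965)·0.769) = -0.1960/0.2579 = -0.7599.
Compose with ship Gamma (u' = -0.682 in ship Beta frame): u_2 = (-0.682 + (-0.760)) / (1 + (-0.682)·(-0.760)) = -1.4419/1.5183 = -0.9497.

-0.950c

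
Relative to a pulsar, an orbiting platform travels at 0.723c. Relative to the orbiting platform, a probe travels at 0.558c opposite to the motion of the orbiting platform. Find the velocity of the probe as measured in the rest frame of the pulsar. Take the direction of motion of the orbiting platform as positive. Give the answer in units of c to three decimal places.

With v = 0.723 and u' = -0.558 (in units of c),
u = (u' + v)/(1 + u'v/c²):
u = (-0.558 + 0.723) / (1 + (-0.558)·0.723) = 0.1650/0.5966 = 0.2766
(Galilean addition would give +0.165c.)

+0.277c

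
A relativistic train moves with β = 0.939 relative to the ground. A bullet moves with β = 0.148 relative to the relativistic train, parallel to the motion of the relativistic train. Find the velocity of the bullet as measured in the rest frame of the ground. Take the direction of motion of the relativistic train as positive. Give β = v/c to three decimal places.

With v = 0.939 and u' = 0.148 (in units of c),
u = (u' + v)/(1 + u'v/c²):
u = (0.148 + 0.939) / (1 + 0.148·0.939) = 1.0870/1.1390 = 0.9544
(Galilean addition would give +1.087c, exceeding c.)

β = 0.954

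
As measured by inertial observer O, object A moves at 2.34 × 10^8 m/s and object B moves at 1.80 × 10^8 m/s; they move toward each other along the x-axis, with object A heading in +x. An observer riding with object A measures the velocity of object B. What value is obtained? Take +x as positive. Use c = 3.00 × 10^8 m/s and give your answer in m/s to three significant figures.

-2.82 × 10^8 m/s

β_A = 0.780, β_B = -0.600 (dividing each by c = 3.00 × 10^8 m/s).
Transform to A's frame with the inverse velocity-addition law: u' = (u − v)/(1 − uv/c²), taking u = β_B and v = β_A.
u' = (-0.600 − 0.780) / (1 − (0.780)(-0.600)) = -1.3800/1.4680 = -0.9401.
u' = -0.9401 × 3.00 × 10^8 m/s.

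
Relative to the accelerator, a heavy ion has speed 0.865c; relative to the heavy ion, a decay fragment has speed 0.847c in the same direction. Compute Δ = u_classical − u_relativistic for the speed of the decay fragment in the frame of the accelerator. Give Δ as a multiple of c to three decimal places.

Δ = 0.724c

Galilean: u_cl = 0.847 + 0.865 = 1.7120.
Relativistic: u_rel = (0.847 + 0.865) / (1 + 0.847·0.865) = 1.7120/1.7327 = 0.9881.
Δ = 1.7120 − 0.9881 = 0.7239.
(The classical prediction exceeds c; the relativistic result does not.)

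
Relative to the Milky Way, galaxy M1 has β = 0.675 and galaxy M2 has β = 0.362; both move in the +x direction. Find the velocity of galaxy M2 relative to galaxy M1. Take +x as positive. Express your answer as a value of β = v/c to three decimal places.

β_A = 0.675, β_B = 0.362.
Transform to A's frame with the inverse velocity-addition law: u' = (u − v)/(1 − uv/c²), taking u = β_B and v = β_A.
u' = (0.362 − 0.675) / (1 − (0.675)(0.362)) = -0.3130/0.7557 = -0.4142.

β = -0.414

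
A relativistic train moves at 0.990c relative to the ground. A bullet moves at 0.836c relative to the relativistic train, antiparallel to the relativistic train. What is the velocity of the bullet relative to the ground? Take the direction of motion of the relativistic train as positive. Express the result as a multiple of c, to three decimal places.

+0.893c

With v = 0.990 and u' = -0.836 (in units of c),
u = (u' + v)/(1 + u'v/c²):
u = (-0.836 + 0.990) / (1 + (-0.836)·0.990) = 0.1540/0.1724 = 0.8935
(Galilean addition would give +0.154c.)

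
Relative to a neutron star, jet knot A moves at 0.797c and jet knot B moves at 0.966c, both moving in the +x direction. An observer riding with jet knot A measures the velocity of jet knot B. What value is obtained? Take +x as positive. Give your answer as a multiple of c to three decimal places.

β_A = 0.797, β_B = 0.966.
Transform to A's frame with the inverse velocity-addition law: u' = (u − v)/(1 − uv/c²), taking u = β_B and v = β_A.
u' = (0.966 − 0.797) / (1 − (0.797)(0.966)) = 0.1690/0.2301 = 0.7345.

+0.734c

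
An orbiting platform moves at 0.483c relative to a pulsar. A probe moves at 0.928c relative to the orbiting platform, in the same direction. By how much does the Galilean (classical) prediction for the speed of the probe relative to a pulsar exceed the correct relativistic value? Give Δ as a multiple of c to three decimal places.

Δ = 0.437c

Galilean: u_cl = 0.928 + 0.483 = 1.4110.
Relativistic: u_rel = (0.928 + 0.483) / (1 + 0.928·0.483) = 1.4110/1.4482 = 0.9743.
Δ = 1.4110 − 0.9743 = 0.4367.
(The classical prediction exceeds c; the relativistic result does not.)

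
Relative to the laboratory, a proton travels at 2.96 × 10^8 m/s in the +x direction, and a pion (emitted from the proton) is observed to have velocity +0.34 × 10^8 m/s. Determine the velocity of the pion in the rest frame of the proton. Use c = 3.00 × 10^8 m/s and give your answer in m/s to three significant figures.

-2.95 × 10^8 m/s

v = 0.987c, u = 0.113c.
Invert the composition law: u' = (u − v)/(1 − uv/c²).
u' = (0.113 − 0.987) / (1 − (0.113)(0.987)) = -0.8733/0.8882 = -0.9833.
u' = -0.9833 × 3.00 × 10^8 m/s.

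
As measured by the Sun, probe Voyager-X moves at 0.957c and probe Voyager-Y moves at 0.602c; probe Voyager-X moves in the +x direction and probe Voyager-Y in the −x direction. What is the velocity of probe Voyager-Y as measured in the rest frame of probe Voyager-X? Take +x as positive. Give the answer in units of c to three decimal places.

-0.989c

β_A = 0.957, β_B = -0.602.
Transform to A's frame with the inverse velocity-addition law: u' = (u − v)/(1 − uv/c²), taking u = β_B and v = β_A.
u' = (-0.602 − 0.957) / (1 − (0.957)(-0.602)) = -1.5590/1.5761 = -0.9891.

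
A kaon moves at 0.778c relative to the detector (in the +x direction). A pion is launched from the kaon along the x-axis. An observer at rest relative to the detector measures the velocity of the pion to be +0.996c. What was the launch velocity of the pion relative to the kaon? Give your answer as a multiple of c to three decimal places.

+0.968c

Invert the composition law: u' = (u − v)/(1 − uv/c²).
u' = (0.996 − 0.778) / (1 − (0.996)(0.778)) = 0.2180/0.2251 = 0.9684.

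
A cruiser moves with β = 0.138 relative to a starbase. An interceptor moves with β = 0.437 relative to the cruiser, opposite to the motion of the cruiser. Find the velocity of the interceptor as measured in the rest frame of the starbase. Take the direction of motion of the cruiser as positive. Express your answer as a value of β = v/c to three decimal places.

With v = 0.138 and u' = -0.437 (in units of c),
u = (u' + v)/(1 + u'v/c²):
u = (-0.437 + 0.138) / (1 + (-0.437)·0.138) = -0.2990/0.9397 = -0.3182

β = -0.318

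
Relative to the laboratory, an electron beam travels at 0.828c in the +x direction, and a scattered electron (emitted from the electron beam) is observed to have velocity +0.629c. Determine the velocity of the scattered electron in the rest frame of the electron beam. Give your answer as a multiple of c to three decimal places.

-0.415c

Invert the composition law: u' = (u − v)/(1 − uv/c²).
u' = (0.629 − 0.828) / (1 − (0.629)(0.828)) = -0.1990/0.4792 = -0.4153.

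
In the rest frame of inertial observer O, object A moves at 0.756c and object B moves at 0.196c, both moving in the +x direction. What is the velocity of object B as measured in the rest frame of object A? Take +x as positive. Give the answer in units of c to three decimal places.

β_A = 0.756, β_B = 0.196.
Transform to A's frame with the inverse velocity-addition law: u' = (u − v)/(1 − uv/c²), taking u = β_B and v = β_A.
u' = (0.196 − 0.756) / (1 − (0.756)(0.196)) = -0.5600/0.8518 = -0.6574.

-0.657c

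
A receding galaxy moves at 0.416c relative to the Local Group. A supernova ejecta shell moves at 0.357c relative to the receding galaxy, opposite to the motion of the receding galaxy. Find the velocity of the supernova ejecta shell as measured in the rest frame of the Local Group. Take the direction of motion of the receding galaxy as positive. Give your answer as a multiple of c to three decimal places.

With v = 0.416 and u' = -0.357 (in units of c),
u = (u' + v)/(1 + u'v/c²):
u = (-0.357 + 0.416) / (1 + (-0.357)·0.416) = 0.0590/0.8515 = 0.0693
(Galilean addition would give +0.059c.)

+0.069c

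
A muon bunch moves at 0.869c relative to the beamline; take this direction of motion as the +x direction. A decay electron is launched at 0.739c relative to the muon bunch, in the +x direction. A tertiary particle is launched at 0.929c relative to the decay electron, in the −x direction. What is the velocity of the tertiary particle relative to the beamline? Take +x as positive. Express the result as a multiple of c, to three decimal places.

Apply u = (u' + v)/(1 + u'v/c²) successively, working outward toward the beamline.
Start: velocity of the muon bunch relative to the beamline = 0.8690c.
Compose with the decay electron (u' = 0.739 in the muon bunch frame): u_1 = (0.739 + 0.869) / (1 + 0.739·0.869) = 1.6080/1.6422 = 0.9792.
Compose with the tertiary particle (u' = -0.929 in the decay electron frame): u_2 = (-0.929 + 0.979) / (1 + (-0.929)·0.979) = 0.0502/0.0903 = 0.5554.

+0.555c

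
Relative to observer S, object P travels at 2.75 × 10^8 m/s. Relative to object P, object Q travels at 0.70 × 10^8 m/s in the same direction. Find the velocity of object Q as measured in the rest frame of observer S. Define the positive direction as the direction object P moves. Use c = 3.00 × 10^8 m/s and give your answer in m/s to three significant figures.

In units of c (dividing by 3.00 × 10^8 m/s): v = 0.917, u' = 0.233.
u = (u' + v)/(1 + u'v/c²):
u = (0.233 + 0.917) / (1 + 0.233·0.917) = 1.1500/1.2139 = 0.9474
(Galilean addition would give +1.150c, exceeding c.)
Converting back: u = 0.9474 × 3.00 × 10^8 m/s.

2.84 × 10^8 m/s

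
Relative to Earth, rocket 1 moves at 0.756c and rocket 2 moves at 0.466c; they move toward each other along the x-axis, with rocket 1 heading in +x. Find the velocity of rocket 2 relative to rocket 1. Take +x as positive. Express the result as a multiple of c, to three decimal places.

-0.904c

β_A = 0.756, β_B = -0.466.
Transform to A's frame with the inverse velocity-addition law: u' = (u − v)/(1 − uv/c²), taking u = β_B and v = β_A.
u' = (-0.466 − 0.756) / (1 − (0.756)(-0.466)) = -1.2220/1.3523 = -0.9036.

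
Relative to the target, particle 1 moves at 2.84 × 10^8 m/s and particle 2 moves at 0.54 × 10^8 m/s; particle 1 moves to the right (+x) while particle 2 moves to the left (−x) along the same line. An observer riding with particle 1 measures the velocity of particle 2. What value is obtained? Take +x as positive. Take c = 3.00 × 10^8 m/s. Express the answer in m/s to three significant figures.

-2.89 × 10^8 m/s

β_A = 0.947, β_B = -0.180 (dividing each by c = 3.00 × 10^8 m/s).
Transform to A's frame with the inverse velocity-addition law: u' = (u − v)/(1 − uv/c²), taking u = β_B and v = β_A.
u' = (-0.180 − 0.947) / (1 − (0.947)(-0.180)) = -1.1267/1.1704 = -0.9626.
u' = -0.9626 × 3.00 × 10^8 m/s.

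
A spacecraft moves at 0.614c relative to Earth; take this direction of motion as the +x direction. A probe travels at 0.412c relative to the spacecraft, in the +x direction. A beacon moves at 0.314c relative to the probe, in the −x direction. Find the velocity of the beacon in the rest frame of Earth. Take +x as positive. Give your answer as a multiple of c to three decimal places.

+0.680c

Apply u = (u' + v)/(1 + u'v/c²) successively, working outward toward Earth.
Start: velocity of the spacecraft relative to Earth = 0.6140c.
Compose with the probe (u' = 0.412 in the spacecraft frame): u_1 = (0.412 + 0.614) / (1 + 0.412·0.614) = 1.0260/1.2530 = 0.8189.
Compose with the beacon (u' = -0.314 in the probe frame): u_2 = (-0.314 + 0.819) / (1 + (-0.314)·0.819) = 0.5049/0.7429 = 0.6796.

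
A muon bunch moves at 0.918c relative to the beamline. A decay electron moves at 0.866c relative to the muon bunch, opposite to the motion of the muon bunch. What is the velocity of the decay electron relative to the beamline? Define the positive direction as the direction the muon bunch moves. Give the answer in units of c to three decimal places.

+0.254c

With v = 0.918 and u' = -0.866 (in units of c),
u = (u' + v)/(1 + u'v/c²):
u = (-0.866 + 0.918) / (1 + (-0.866)·0.918) = 0.0520/0.2050 = 0.2536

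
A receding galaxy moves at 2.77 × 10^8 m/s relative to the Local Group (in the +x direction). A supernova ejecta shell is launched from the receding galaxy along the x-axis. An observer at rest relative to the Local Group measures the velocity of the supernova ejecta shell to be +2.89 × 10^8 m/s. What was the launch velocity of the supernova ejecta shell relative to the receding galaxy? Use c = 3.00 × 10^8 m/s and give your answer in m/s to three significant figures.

+1.09 × 10^8 m/s

v = 0.923c, u = 0.963c.
Invert the composition law: u' = (u − v)/(1 − uv/c²).
u' = (0.963 − 0.923) / (1 − (0.963)(0.923)) = 0.0400/0.1105 = 0.3619.
u' = 0.3619 × 3.00 × 10^8 m/s.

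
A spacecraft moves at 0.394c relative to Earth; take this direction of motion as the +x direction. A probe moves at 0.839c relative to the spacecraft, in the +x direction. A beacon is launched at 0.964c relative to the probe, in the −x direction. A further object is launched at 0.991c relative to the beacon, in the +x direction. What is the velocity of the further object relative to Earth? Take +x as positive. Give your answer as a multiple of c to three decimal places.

Apply u = (u' + v)/(1 + u'v/c²) successively, working outward toward Earth.
Start: velocity of the spacecraft relative to Earth = 0.3940c.
Compose with the probe (u' = 0.839 in the spacecraft frame): u_1 = (0.839 + 0.394) / (1 + 0.839·0.394) = 1.2330/1.3306 = 0.9267.
Compose with the beacon (u' = -0.964 in the probe frame): u_2 = (-0.964 + 0.927) / (1 + (-0.964)·0.927) = -0.0373/0.1067 = -0.3499.
Compose with the further object (u' = 0.991 in the beacon frame): u_3 = (0.991 + (-0.350)) / (1 + 0.991·(-0.350)) = 0.6411/0.6533 = 0.9814.

+0.981c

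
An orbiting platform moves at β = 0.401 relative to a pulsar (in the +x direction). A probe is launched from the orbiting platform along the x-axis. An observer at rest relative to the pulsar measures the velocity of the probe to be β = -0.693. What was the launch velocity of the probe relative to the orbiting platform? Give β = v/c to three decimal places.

β = -0.856

Invert the composition law: u' = (u − v)/(1 − uv/c²).
u' = (-0.693 − 0.401) / (1 − (-0.693)(0.401)) = -1.0940/1.2779 = -0.8561.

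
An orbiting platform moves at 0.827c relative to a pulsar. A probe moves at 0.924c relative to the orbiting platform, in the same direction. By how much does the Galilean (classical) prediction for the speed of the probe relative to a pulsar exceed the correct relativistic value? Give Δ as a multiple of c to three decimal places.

Δ = 0.758c

Galilean: u_cl = 0.924 + 0.827 = 1.7510.
Relativistic: u_rel = (0.924 + 0.827) / (1 + 0.924·0.827) = 1.7510/1.7641 = 0.9925.
Δ = 1.7510 − 0.9925 = 0.7585.
(The classical prediction exceeds c; the relativistic result does not.)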